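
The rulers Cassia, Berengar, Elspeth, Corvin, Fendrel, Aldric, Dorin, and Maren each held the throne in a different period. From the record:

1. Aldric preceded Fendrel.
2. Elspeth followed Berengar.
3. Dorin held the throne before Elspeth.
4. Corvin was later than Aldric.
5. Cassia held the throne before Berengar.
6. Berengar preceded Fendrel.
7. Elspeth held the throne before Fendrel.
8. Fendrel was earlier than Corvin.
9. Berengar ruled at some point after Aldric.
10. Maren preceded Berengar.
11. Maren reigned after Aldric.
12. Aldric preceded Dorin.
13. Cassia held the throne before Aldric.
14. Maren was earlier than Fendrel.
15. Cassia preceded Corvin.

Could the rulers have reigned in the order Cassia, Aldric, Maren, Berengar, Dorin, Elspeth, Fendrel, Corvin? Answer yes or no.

Check each stated constraint against the proposed order — e.g. Aldric is ahead of Corvin; Cassia is ahead of Corvin. Every pair is in the required order; nothing is violated.

yes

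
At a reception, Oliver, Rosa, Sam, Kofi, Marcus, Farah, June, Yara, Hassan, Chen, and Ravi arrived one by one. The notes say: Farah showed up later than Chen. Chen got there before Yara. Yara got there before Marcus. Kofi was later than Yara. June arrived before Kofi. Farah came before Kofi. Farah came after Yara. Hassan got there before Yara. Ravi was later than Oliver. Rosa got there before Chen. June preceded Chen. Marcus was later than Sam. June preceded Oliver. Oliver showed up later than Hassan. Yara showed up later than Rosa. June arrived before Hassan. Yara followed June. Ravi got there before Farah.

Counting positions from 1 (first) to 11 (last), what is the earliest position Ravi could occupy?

4

Hassan, June, and Oliver must all come before Ravi — 3 forced predecessors.
Nothing else is forced ahead of Ravi, so their earliest slot is position 3 + 1 = 4.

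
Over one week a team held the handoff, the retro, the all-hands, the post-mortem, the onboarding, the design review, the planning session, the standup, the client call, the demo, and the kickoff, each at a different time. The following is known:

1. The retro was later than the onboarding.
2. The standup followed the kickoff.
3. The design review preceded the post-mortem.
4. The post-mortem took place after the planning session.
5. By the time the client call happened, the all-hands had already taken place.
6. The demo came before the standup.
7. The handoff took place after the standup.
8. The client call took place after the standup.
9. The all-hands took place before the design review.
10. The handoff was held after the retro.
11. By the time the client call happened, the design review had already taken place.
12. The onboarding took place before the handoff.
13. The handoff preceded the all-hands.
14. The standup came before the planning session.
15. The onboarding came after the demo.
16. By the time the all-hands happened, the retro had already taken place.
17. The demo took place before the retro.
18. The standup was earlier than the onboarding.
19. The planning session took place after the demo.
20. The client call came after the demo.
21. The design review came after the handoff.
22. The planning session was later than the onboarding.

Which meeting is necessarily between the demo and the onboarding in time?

Tracing the constraints gives the demo → the standup → the onboarding, so the standup sits after the demo and before the onboarding.
No other meeting is forced both after the demo and before the onboarding.

the standup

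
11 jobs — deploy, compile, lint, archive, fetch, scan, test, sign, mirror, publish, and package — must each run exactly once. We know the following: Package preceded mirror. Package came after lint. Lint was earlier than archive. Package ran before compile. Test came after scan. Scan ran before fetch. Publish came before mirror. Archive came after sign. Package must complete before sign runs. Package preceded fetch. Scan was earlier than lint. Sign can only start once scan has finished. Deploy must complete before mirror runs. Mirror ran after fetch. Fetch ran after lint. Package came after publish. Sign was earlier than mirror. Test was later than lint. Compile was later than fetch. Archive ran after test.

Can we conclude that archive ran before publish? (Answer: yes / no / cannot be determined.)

Tracing the constraints gives publish → package → sign → archive, so publish must come before archive.
That means archive cannot be before publish.

no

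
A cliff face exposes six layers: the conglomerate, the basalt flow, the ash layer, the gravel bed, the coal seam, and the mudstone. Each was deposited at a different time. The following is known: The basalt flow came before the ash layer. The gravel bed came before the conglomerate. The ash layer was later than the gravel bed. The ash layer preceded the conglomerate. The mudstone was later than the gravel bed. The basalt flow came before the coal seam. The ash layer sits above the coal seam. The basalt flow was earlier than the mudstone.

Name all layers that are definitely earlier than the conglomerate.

the ash layer, the basalt flow, the coal seam, the gravel bed

Directly stated before the conglomerate: the ash layer and the gravel bed.
The basalt flow reaches the conglomerate via the basalt flow → the ash layer → the conglomerate.
The coal seam reaches the conglomerate via the coal seam → the ash layer → the conglomerate.
No chain forces the mudstone ahead of the conglomerate.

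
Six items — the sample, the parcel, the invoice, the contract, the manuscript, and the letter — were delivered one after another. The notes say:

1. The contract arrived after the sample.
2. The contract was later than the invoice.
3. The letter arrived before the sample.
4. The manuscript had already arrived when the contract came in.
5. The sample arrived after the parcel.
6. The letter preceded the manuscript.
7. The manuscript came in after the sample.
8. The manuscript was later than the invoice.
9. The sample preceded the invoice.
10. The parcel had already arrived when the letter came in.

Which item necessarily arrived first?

The parcel has a chain of constraints placing it before every other item, so the parcel must be first.

the parcel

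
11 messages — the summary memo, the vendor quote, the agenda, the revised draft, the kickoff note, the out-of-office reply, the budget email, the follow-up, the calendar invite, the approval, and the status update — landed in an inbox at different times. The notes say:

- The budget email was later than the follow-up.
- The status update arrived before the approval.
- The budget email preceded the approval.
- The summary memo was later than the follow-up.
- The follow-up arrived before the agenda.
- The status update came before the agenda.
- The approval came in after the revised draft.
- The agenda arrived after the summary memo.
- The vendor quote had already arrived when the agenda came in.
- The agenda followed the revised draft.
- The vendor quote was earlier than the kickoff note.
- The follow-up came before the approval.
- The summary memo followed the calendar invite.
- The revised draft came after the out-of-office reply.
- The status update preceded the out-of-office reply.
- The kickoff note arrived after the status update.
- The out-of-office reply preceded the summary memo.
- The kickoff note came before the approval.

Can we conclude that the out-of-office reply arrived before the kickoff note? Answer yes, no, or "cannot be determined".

No chain of stated constraints runs from the out-of-office reply to the kickoff note, and none runs from the kickoff note to the out-of-office reply either.
So the relative order of the out-of-office reply and the kickoff note is not fixed by the given facts.

cannot be determined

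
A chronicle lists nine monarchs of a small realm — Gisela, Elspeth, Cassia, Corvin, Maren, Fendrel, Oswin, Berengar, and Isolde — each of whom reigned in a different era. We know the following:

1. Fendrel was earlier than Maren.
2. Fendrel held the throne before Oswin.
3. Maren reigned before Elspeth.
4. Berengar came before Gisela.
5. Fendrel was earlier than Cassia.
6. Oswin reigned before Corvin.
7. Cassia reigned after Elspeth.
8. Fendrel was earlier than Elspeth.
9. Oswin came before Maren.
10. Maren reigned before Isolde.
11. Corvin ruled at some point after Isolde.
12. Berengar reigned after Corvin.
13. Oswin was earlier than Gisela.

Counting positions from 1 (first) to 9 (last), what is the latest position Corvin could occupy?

7

Corvin must come before Berengar and Gisela — 2 rulers forced after them.
Everything else can be placed before Corvin in some valid order, so Corvin can sit as late as position 9 − 2 = 7.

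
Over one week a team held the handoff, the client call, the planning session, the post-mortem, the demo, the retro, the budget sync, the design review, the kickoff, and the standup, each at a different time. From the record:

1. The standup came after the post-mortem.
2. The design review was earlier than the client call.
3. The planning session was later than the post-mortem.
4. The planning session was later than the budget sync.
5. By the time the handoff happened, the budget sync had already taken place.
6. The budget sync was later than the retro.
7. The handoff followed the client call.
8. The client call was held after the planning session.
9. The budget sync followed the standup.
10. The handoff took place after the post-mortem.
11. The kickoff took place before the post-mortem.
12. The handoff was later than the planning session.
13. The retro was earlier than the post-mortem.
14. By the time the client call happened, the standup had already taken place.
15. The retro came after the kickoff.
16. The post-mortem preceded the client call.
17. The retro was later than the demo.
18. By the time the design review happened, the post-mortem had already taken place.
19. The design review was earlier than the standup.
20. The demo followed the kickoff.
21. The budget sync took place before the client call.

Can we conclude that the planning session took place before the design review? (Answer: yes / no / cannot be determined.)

no

Tracing the constraints gives the design review → the standup → the budget sync → the planning session, so the design review must come before the planning session.
That means the planning session cannot be before the design review.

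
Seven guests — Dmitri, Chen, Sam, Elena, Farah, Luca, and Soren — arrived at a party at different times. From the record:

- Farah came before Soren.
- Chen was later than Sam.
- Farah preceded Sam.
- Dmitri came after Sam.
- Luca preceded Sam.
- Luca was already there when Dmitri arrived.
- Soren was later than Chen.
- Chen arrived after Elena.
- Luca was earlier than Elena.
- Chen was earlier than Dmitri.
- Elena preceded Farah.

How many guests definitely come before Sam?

Directly stated before Sam: Farah and Luca.
Elena reaches Sam via Elena → Farah → Sam.
No chain forces Chen (or any of the others) ahead of Sam.
That's Elena, Farah, and Luca — 3 in all.

3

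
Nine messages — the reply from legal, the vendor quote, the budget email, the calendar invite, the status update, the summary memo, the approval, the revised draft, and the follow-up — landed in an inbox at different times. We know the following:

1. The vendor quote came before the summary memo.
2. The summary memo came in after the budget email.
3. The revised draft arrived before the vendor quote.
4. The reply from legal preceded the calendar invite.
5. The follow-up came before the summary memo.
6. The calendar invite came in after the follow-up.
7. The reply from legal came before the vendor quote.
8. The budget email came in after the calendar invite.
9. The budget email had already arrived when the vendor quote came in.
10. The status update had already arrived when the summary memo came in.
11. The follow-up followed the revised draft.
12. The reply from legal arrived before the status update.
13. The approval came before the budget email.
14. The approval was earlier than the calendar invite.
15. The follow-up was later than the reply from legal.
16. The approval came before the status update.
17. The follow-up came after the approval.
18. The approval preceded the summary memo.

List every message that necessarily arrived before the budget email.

Directly stated before the budget email: the approval and the calendar invite.
The follow-up reaches the budget email via the follow-up → the calendar invite → the budget email.
The reply from legal reaches the budget email via the reply from legal → the calendar invite → the budget email.
The revised draft reaches the budget email via the revised draft → the follow-up → the calendar invite → the budget email.
No chain forces the status update (or any of the others) ahead of the budget email.

the approval, the calendar invite, the follow-up, the reply from legal, the revised draft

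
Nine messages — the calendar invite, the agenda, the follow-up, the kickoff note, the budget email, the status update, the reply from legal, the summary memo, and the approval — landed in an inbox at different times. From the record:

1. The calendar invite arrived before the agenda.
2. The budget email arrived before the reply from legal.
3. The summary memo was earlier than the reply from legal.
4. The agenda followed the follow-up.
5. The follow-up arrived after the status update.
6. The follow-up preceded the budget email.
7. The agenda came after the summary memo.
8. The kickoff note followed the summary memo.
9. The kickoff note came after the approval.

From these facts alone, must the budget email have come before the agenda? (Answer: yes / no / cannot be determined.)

No chain of stated constraints runs from the budget email to the agenda, and none runs from the agenda to the budget email either.
So the relative order of the budget email and the agenda is not fixed by the given facts.

cannot be determined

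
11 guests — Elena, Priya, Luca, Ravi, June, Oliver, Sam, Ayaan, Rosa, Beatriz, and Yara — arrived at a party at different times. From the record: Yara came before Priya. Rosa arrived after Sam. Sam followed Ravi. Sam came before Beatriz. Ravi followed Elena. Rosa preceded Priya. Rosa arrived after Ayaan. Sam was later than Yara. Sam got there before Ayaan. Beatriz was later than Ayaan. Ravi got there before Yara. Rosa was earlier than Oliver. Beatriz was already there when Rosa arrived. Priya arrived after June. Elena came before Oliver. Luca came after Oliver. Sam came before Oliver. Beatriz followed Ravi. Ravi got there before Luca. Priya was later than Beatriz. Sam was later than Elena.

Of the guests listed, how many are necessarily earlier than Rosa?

6

Directly stated before Rosa: Ayaan, Beatriz, and Sam.
Elena reaches Rosa via Elena → Sam → Rosa.
Ravi reaches Rosa via Ravi → Beatriz → Rosa.
Yara reaches Rosa via Yara → Sam → Rosa.
That's Ayaan, Beatriz, Elena, Ravi, Sam, and Yara — 6 in all.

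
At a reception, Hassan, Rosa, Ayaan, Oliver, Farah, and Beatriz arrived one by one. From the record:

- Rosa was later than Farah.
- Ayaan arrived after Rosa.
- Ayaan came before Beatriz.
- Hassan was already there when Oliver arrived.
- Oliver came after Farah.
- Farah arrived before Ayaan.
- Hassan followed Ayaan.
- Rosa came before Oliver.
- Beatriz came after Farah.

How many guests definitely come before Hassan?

Directly stated before Hassan: Ayaan.
Farah reaches Hassan via Farah → Ayaan → Hassan.
Rosa reaches Hassan via Rosa → Ayaan → Hassan.
No chain forces Oliver (or any of the others) ahead of Hassan.
That's Ayaan, Farah, and Rosa — 3 in all.

3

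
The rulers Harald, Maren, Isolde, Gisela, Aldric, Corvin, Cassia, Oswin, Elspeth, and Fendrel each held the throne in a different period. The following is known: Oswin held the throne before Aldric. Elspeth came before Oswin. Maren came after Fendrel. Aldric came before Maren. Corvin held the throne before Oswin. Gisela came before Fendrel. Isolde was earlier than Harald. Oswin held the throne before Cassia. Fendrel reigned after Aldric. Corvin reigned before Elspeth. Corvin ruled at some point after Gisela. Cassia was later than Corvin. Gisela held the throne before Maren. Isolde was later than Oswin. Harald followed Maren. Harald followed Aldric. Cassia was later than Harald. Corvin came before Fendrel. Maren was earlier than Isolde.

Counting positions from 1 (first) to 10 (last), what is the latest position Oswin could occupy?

4

Oswin must come before Aldric, Cassia, Fendrel, Harald, Isolde, and Maren — 6 rulers forced after them.
Everything else can be placed before Oswin in some valid order, so Oswin can sit as late as position 10 − 6 = 4.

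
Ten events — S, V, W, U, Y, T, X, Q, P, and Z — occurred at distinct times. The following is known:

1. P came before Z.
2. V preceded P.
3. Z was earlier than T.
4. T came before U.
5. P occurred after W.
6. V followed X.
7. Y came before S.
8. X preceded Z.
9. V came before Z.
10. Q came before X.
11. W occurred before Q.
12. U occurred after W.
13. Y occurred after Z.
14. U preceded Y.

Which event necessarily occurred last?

S

Every other event has a chain of constraints placing it before S, so S is last.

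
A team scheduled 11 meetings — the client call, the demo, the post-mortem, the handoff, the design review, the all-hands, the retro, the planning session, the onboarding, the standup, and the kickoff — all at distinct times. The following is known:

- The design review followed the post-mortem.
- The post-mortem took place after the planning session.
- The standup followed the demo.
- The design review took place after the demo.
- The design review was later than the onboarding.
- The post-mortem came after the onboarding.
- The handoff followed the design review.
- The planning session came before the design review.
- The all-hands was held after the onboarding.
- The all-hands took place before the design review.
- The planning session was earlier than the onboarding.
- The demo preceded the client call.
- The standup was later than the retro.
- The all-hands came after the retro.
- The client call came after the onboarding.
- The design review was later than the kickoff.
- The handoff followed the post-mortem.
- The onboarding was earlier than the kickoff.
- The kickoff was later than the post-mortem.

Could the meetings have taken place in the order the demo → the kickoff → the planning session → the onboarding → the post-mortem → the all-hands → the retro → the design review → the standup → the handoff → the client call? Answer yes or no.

The constraints require the retro before the all-hands, but in the proposed sequence the all-hands appears ahead of the retro. That one violation is enough.

no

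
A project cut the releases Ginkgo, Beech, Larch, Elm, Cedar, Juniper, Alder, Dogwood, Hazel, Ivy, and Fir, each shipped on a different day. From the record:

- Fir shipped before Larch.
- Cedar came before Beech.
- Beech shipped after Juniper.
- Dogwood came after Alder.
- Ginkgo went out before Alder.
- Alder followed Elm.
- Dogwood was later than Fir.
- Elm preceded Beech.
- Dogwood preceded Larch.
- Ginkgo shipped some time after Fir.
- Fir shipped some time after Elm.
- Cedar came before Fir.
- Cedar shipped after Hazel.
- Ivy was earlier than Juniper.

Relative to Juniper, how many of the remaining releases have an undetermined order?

8

Forced before Juniper: Ivy; forced after Juniper: Beech.
That leaves Alder, Cedar, Dogwood, Elm, Fir, Ginkgo, Hazel, and Larch with no forced order relative to Juniper — 8.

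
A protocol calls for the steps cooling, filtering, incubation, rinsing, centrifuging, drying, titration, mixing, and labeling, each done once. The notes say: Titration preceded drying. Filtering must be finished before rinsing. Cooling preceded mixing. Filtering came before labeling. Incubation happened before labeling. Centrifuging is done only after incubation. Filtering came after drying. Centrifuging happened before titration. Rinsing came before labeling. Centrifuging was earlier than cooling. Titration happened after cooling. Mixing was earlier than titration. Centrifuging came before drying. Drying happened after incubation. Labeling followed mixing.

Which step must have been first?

incubation

Incubation has a chain of constraints placing it before every other step, so incubation must be first.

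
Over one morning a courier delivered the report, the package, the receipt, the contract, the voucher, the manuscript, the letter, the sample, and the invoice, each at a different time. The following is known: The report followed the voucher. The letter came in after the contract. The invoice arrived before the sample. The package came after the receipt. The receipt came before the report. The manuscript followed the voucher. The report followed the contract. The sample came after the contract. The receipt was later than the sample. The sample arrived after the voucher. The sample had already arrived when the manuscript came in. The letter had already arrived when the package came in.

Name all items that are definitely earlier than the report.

Directly stated before the report: the contract, the receipt, and the voucher.
The invoice reaches the report via the invoice → the sample → the receipt → the report.
The sample reaches the report via the sample → the receipt → the report.
No chain forces the letter (or any of the others) ahead of the report.

the contract, the invoice, the receipt, the sample, the voucher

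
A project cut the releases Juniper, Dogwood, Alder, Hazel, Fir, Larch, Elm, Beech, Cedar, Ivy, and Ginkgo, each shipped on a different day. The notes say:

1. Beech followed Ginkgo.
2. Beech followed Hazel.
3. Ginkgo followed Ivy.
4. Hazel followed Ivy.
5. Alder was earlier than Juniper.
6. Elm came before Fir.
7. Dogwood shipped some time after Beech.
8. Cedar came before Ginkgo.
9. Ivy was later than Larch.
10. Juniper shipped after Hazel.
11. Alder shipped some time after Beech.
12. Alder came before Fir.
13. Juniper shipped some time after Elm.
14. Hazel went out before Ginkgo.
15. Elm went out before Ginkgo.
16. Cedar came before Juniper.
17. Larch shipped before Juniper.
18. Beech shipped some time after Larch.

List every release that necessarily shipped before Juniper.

Alder, Beech, Cedar, Elm, Ginkgo, Hazel, Ivy, Larch

Directly stated before Juniper: Alder, Cedar, Elm, Hazel, and Larch.
Beech reaches Juniper via Beech → Alder → Juniper.
Ginkgo reaches Juniper via Ginkgo → Beech → Alder → Juniper.
Ivy reaches Juniper via Ivy → Hazel → Juniper.
No chain forces Fir (or any of the others) ahead of Juniper.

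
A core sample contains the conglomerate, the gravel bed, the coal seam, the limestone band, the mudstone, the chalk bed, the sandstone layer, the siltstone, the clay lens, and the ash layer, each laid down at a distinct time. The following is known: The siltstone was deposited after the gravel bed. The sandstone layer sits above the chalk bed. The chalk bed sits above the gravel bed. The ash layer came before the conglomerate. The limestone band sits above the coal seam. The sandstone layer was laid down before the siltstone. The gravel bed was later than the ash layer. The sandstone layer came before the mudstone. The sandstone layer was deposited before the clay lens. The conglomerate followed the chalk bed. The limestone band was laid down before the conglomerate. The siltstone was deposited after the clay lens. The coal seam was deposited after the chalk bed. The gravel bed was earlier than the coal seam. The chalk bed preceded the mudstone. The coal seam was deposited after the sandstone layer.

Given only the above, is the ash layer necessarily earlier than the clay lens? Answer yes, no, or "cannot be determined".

Chain the constraints: the ash layer → the gravel bed → the chalk bed → the sandstone layer → the clay lens. Each link is directly stated, so the ash layer comes before the clay lens.

yes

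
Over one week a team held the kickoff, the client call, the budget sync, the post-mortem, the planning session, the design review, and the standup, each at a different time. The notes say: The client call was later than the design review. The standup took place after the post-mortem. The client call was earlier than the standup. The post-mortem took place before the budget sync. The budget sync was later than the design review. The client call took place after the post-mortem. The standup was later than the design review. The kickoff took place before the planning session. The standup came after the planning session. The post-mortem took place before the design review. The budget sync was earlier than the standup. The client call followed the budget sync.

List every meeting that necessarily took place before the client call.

Directly stated before the client call: the budget sync, the design review, and the post-mortem.

the budget sync, the design review, the post-mortem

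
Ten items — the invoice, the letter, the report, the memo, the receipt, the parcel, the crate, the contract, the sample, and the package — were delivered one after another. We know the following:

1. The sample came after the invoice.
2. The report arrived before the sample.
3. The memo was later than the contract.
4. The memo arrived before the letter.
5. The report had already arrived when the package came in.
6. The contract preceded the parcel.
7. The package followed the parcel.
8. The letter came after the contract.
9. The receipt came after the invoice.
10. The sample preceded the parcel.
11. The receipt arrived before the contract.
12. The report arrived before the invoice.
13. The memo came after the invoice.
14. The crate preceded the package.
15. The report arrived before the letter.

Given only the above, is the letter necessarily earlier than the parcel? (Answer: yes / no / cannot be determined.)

No chain of stated constraints runs from the letter to the parcel, and none runs from the parcel to the letter either.
So the relative order of the letter and the parcel is not fixed by the given facts.

cannot be determined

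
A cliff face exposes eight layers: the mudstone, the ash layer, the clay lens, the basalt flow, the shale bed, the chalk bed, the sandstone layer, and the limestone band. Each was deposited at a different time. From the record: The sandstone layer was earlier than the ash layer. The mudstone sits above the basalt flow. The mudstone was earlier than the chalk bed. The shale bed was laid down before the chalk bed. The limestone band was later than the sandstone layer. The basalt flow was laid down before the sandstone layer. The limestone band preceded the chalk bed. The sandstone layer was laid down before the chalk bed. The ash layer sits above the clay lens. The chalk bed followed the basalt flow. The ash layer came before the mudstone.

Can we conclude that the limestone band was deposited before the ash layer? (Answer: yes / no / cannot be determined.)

No chain of stated constraints runs from the limestone band to the ash layer, and none runs from the ash layer to the limestone band either.
So the relative order of the limestone band and the ash layer is not fixed by the given facts.

cannot be determined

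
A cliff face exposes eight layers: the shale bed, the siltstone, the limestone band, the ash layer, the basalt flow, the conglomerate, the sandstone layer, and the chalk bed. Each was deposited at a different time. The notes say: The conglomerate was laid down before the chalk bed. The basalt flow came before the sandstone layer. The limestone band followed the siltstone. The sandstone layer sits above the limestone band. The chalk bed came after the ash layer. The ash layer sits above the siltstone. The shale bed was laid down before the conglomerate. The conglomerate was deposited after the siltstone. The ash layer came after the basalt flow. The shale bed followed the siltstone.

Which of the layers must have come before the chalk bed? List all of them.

the ash layer, the basalt flow, the conglomerate, the shale bed, the siltstone

Directly stated before the chalk bed: the ash layer and the conglomerate.
The basalt flow reaches the chalk bed via the basalt flow → the ash layer → the chalk bed.
The shale bed reaches the chalk bed via the shale bed → the conglomerate → the chalk bed.
The siltstone reaches the chalk bed via the siltstone → the ash layer → the chalk bed.
No chain forces the sandstone layer (or any of the others) ahead of the chalk bed.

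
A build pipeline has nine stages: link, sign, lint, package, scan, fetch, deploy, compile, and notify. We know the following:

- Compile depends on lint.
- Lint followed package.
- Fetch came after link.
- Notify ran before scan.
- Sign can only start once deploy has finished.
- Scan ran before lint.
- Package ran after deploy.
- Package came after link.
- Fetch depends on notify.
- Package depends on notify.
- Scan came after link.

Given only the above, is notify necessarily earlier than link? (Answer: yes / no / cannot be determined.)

cannot be determined

No chain of stated constraints runs from notify to link, and none runs from link to notify either.
So the relative order of notify and link is not fixed by the given facts.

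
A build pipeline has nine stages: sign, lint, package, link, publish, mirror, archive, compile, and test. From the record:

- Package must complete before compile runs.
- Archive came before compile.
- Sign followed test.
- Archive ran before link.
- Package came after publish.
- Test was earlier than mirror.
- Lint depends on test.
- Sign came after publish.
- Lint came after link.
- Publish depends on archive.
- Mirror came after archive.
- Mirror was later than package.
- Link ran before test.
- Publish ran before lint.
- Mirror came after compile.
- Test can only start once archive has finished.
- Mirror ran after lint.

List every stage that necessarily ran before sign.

archive, link, publish, test

Directly stated before sign: publish and test.
Archive reaches sign via archive → publish → sign.
Link reaches sign via link → test → sign.
No chain forces lint (or any of the others) ahead of sign.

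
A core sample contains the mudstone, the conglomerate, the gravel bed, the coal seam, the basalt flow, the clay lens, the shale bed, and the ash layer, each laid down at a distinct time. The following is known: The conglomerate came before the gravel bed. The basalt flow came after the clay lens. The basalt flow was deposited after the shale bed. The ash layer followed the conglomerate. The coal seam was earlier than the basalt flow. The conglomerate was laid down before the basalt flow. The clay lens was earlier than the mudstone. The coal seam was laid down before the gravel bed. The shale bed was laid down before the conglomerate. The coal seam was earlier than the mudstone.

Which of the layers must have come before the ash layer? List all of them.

Directly stated before the ash layer: the conglomerate.
The shale bed reaches the ash layer via the shale bed → the conglomerate → the ash layer.
No chain forces the coal seam (or any of the others) ahead of the ash layer.

the conglomerate, the shale bed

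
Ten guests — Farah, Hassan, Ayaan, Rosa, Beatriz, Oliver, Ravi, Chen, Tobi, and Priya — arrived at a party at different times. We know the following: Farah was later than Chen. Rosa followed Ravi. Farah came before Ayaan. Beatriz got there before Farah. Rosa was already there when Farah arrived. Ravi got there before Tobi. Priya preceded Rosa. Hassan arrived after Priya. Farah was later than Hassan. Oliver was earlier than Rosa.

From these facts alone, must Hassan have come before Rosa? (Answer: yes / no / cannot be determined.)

No chain of stated constraints runs from Hassan to Rosa, and none runs from Rosa to Hassan either.
So the relative order of Hassan and Rosa is not fixed by the given facts.

cannot be determined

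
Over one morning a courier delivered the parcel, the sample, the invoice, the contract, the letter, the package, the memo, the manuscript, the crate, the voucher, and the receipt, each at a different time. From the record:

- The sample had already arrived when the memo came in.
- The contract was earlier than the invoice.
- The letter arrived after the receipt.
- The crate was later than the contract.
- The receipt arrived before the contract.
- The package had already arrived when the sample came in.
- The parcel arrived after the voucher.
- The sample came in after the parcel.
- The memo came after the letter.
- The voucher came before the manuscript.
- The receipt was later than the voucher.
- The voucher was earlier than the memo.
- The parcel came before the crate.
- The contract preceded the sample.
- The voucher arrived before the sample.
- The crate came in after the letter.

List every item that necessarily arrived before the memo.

the contract, the letter, the package, the parcel, the receipt, the sample, the voucher

Directly stated before the memo: the letter, the sample, and the voucher.
The contract reaches the memo via the contract → the sample → the memo.
The package reaches the memo via the package → the sample → the memo.
The parcel reaches the memo via the parcel → the sample → the memo.
Likewise the receipt reaches the memo by chaining the stated constraints.
No chain forces the invoice (or any of the others) ahead of the memo.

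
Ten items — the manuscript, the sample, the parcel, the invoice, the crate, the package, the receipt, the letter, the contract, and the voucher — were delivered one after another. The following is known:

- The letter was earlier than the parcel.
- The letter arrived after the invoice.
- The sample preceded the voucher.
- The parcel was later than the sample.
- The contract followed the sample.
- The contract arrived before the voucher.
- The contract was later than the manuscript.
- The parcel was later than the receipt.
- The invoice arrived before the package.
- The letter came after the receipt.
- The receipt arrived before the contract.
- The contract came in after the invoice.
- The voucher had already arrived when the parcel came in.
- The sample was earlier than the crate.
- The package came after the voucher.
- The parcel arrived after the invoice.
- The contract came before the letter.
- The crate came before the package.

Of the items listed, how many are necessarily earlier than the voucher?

5

Directly stated before the voucher: the contract and the sample.
The invoice reaches the voucher via the invoice → the contract → the voucher.
The manuscript reaches the voucher via the manuscript → the contract → the voucher.
The receipt reaches the voucher via the receipt → the contract → the voucher.
No chain forces the crate (or any of the others) ahead of the voucher.
That's the contract, the invoice, the manuscript, the receipt, and the sample — 5 in all.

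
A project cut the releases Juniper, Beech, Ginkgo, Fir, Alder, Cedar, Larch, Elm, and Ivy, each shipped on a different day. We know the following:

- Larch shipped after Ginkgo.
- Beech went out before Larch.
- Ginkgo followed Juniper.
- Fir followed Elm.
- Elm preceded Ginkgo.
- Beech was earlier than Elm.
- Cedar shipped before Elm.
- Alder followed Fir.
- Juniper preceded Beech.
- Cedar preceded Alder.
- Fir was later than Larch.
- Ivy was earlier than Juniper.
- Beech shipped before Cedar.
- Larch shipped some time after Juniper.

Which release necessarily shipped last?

Every other release has a chain of constraints placing it before Alder, so Alder is last.

Alder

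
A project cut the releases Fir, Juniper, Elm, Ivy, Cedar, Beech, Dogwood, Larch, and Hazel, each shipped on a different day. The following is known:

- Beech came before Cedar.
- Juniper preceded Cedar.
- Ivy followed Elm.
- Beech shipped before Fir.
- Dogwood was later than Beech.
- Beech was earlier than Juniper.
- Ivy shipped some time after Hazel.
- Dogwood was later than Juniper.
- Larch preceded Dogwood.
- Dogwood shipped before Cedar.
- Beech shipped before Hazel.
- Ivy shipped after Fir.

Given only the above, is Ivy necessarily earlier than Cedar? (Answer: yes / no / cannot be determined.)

cannot be determined

No chain of stated constraints runs from Ivy to Cedar, and none runs from Cedar to Ivy either.
So the relative order of Ivy and Cedar is not fixed by the given facts.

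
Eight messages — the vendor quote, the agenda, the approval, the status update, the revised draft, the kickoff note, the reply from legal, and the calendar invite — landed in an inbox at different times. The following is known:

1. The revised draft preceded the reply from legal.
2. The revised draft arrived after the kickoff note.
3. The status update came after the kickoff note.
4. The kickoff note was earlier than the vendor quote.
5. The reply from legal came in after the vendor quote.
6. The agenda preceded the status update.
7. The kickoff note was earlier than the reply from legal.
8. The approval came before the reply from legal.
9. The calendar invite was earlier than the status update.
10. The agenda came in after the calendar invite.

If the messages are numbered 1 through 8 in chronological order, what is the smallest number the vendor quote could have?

2

The kickoff note must come before the vendor quote — 1 forced predecessor.
Nothing else is forced ahead of the vendor quote, so its earliest slot is position 1 + 1 = 2.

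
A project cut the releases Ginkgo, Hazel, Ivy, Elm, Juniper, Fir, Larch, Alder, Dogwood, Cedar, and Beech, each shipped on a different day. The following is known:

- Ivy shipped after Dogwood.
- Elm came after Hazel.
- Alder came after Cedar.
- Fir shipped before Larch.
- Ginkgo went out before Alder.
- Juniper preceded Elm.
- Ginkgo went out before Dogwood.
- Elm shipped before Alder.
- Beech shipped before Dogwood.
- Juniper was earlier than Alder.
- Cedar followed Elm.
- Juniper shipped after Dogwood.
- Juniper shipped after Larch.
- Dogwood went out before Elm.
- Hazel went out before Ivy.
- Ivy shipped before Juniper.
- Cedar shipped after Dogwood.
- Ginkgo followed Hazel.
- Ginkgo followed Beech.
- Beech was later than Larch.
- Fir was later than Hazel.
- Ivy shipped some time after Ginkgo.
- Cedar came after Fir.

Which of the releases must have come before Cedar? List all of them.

Directly stated before Cedar: Dogwood, Elm, and Fir.
Beech reaches Cedar via Beech → Dogwood → Cedar.
Ginkgo reaches Cedar via Ginkgo → Dogwood → Cedar.
Hazel reaches Cedar via Hazel → Elm → Cedar.
Likewise Ivy, Juniper, and Larch each reach Cedar by chaining the stated constraints.
No chain forces Alder ahead of Cedar.

Beech, Dogwood, Elm, Fir, Ginkgo, Hazel, Ivy, Juniper, Larch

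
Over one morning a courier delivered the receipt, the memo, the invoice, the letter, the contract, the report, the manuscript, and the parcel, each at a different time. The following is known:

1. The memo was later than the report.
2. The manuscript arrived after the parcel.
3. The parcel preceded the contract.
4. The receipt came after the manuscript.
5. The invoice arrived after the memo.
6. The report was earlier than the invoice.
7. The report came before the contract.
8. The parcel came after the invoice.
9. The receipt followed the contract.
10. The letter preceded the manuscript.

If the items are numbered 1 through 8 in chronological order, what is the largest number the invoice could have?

The invoice must come before the contract, the manuscript, the parcel, and the receipt — 4 items forced after it.
Everything else can be placed before the invoice in some valid order, so the invoice can sit as late as position 8 − 4 = 4.

4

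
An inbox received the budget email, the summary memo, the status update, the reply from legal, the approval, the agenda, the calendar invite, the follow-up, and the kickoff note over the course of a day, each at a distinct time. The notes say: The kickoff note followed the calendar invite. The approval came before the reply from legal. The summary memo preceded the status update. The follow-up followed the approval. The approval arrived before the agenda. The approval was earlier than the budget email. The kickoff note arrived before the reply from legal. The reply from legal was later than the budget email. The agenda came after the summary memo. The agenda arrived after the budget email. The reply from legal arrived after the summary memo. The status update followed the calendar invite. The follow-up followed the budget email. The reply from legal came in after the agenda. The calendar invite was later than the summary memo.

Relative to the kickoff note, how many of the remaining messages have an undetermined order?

5

Forced before the kickoff note: the calendar invite and the summary memo; forced after the kickoff note: the reply from legal.
That leaves the agenda, the approval, the budget email, the follow-up, and the status update with no forced order relative to the kickoff note — 5.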